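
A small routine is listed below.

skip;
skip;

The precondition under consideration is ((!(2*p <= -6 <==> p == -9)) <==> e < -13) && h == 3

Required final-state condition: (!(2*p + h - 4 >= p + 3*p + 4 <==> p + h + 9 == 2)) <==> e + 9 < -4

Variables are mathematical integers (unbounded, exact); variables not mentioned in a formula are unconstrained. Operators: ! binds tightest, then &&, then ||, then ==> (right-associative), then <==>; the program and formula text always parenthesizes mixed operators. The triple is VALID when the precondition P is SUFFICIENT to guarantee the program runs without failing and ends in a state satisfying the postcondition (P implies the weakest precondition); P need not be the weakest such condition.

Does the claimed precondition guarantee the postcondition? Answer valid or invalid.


Working backward. After the program, the postcondition (!(2*p + h - 4 >= p + 3*p + 4 <==> p + h + 9 == 2)) <==> e + 9 < -4 must hold; in canonical form it is (!(h >= 2*p + 8 <==> h + p == -7)) <==> e < -13.
Before skip: (!(h >= 2*p + 8 <==> h + p == -7)) <==> e < -13
Before skip: (!(h >= 2*p + 8 <==> h + p == -7)) <==> e < -13
The weakest precondition is (!(h >= 2*p + 8 <==> h + p == -7)) <==> e < -13.
Check whether ((!(2*p <= -6 <==> p == -9)) <==> e < -13) && h == 3 implies it.
Countermodel: at the initial state e = -14, h = 3, p = -10, the precondition holds but the weakest precondition fails.
Answer: invalid


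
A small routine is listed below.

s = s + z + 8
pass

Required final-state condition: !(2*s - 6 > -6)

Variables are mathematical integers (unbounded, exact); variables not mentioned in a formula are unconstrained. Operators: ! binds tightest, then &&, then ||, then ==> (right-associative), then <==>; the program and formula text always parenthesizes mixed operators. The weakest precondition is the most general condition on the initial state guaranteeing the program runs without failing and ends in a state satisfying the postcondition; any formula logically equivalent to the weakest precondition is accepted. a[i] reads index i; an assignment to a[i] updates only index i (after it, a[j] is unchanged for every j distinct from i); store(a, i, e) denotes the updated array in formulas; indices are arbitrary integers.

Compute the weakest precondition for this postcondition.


Working backward. After the program, the postcondition !(2*s - 6 > -6) must hold; in canonical form it is !(2*s > 0).
Before skip: !(2*s > 0)
Before s := s + z + 8: !(2*s + 2*z > -16)
Answer: WP = !(2*s + 2*z > -16)


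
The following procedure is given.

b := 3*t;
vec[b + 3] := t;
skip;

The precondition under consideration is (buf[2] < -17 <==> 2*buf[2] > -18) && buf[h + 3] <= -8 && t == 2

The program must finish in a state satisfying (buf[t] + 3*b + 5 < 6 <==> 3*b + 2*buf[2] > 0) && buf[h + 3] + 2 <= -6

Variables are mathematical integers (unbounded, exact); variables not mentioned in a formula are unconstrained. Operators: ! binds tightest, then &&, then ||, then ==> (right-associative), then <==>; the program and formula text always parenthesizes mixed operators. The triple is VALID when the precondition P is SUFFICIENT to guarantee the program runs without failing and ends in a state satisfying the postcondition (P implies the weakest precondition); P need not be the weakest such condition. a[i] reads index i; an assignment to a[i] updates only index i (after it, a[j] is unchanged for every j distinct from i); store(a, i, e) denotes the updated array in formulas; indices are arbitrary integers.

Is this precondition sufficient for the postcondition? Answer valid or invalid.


Working backward. After the program, the postcondition (buf[t] + 3*b + 5 < 6 <==> 3*b + 2*buf[2] > 0) && buf[h + 3] + 2 <= -6 must hold; in canonical form it is (buf[t] + 3*b < 1 <==> 2*buf[2] + 3*b > 0) && buf[h + 3] <= -8.
Before skip: (buf[t] + 3*b < 1 <==> 2*buf[2] + 3*b > 0) && buf[h + 3] <= -8
Before vec[b + 3] := t: (buf[t] + 3*b < 1 <==> 2*buf[2] + 3*b > 0) && buf[h + 3] <= -8
Before b := 3*t: (buf[t] + 9*t < 1 <==> 2*buf[2] + 9*t > 0) && buf[h + 3] <= -8
The weakest precondition is (buf[t] + 9*t < 1 <==> 2*buf[2] + 9*t > 0) && buf[h + 3] <= -8.
Check whether (buf[2] < -17 <==> 2*buf[2] > -18) && buf[h + 3] <= -8 && t == 2 implies it.
Every state satisfying the precondition satisfies the weakest precondition: the implication holds.
Answer: valid


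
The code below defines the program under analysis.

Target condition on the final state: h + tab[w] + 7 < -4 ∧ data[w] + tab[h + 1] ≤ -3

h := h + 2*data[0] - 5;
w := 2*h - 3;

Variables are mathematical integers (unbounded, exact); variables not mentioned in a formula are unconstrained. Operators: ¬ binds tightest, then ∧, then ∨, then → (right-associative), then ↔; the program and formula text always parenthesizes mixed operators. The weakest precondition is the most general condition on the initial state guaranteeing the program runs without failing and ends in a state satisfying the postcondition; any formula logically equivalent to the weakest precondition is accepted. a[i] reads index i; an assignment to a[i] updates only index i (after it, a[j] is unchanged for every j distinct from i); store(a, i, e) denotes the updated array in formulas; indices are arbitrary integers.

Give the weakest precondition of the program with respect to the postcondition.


Working backward. After the program, the postcondition h + tab[w] + 7 < -4 ∧ data[w] + tab[h + 1] ≤ -3 must hold; in canonical form it is tab[w] + h < -11 ∧ data[w] + tab[h + 1] ≤ -3.
Before w := 2*h - 3: tab[2*h - 3] + h < -11 ∧ data[2*h - 3] + tab[h + 1] ≤ -3
Before h := h + 2*data[0] - 5: 2*data[0] + tab[4*data[0] + 2*h - 13] + h < -6 ∧ data[4*data[0] + 2*h - 13] + tab[2*data[0] + h - 4] ≤ -3
Answer: WP = 2*data[0] + tab[4*data[0] + 2*h - 13] + h < -6 ∧ data[4*data[0] + 2*h - 13] + tab[2*data[0] + h - 4] ≤ -3


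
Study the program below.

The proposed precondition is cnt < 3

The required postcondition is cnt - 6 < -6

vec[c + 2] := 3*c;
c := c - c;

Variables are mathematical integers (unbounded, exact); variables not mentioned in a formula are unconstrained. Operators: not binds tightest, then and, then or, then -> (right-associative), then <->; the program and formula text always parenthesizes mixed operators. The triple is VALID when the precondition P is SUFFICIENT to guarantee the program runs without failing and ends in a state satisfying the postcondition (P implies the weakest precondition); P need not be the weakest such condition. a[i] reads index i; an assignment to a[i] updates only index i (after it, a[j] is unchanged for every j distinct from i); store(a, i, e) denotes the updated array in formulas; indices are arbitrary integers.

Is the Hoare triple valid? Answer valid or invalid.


Working backward. After the program, the postcondition cnt - 6 < -6 must hold; in canonical form it is cnt < 0.
Before c := c - c: cnt < 0
Before vec[c + 2] := 3*c: cnt < 0
The weakest precondition is cnt < 0.
Check whether cnt < 3 implies it.
Countermodel: at the initial state cnt = 0, the precondition holds but the weakest precondition fails.
Answer: invalid


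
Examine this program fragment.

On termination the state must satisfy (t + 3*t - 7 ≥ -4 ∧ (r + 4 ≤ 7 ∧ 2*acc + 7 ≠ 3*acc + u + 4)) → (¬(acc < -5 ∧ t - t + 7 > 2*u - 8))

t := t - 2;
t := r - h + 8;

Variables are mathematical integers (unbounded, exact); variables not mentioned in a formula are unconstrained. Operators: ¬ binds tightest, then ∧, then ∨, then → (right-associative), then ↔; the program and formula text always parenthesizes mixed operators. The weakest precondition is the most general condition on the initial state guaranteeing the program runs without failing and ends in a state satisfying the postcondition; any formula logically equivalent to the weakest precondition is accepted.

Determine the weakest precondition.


Working backward. After the program, the postcondition (t + 3*t - 7 ≥ -4 ∧ (r + 4 ≤ 7 ∧ 2*acc + 7 ≠ 3*acc + u + 4)) → (¬(acc < -5 ∧ t - t + 7 > 2*u - 8)) must hold; in canonical form it is (4*t ≥ 3 ∧ r ≤ 3 ∧ acc + u ≠ 3) → (¬(acc < -5 ∧ 2*u < 15)).
Before t := r - h + 8: (4*r ≥ 4*h - 29 ∧ r ≤ 3 ∧ acc + u ≠ 3) → (¬(acc < -5 ∧ 2*u < 15))
Before t := t - 2: (4*r ≥ 4*h - 29 ∧ r ≤ 3 ∧ acc + u ≠ 3) → (¬(acc < -5 ∧ 2*u < 15))
Answer: WP = (4*r ≥ 4*h - 29 ∧ r ≤ 3 ∧ acc + u ≠ 3) → (¬(acc < -5 ∧ 2*u < 15))


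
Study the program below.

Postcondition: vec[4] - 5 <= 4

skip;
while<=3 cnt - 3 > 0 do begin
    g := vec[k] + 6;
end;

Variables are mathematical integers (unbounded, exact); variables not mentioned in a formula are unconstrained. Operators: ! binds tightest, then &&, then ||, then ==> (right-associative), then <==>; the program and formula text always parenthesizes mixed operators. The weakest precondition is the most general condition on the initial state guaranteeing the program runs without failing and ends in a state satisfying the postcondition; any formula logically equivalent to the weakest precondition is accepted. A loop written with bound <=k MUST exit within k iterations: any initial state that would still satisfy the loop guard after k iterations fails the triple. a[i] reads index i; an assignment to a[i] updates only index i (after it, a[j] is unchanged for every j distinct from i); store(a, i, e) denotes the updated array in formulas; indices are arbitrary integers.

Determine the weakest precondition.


Working backward. After the program, the postcondition vec[4] - 5 <= 4 must hold; in canonical form it is vec[4] <= 9.
Before the loop (bound <=3), unroll the exhaustion recursion (WP_0 = exit-now case; WP_j = one more guarded iteration, up to j = 3):
  WP_0: (!(cnt > 3)) && vec[4] <= 9
  WP_1: (cnt > 3 ==> ((!(cnt > 3)) && vec[4] <= 9)) && ((!(cnt > 3)) ==> vec[4] <= 9)
  WP_2: (cnt > 3 ==> ((cnt > 3 ==> ((!(cnt > 3)) && vec[4] <= 9)) && ((!(cnt > 3)) ==> vec[4] <= 9))) && ((!(cnt > 3)) ==> vec[4] <= 9)
  WP_3: (cnt > 3 ==> ((cnt > 3 ==> ((cnt > 3 ==> ((!(cnt > 3)) && vec[4] <= 9)) && ((!(cnt > 3)) ==> vec[4] <= 9))) && ((!(cnt > 3)) ==> vec[4] <= 9))) && ((!(cnt > 3)) ==> vec[4] <= 9)
So before the loop: (cnt > 3 ==> ((cnt > 3 ==> ((cnt > 3 ==> ((!(cnt > 3)) && vec[4] <= 9)) && ((!(cnt > 3)) ==> vec[4] <= 9))) && ((!(cnt > 3)) ==> vec[4] <= 9))) && ((!(cnt > 3)) ==> vec[4] <= 9)
Before skip: (cnt > 3 ==> ((cnt > 3 ==> ((cnt > 3 ==> ((!(cnt > 3)) && vec[4] <= 9)) && ((!(cnt > 3)) ==> vec[4] <= 9))) && ((!(cnt > 3)) ==> vec[4] <= 9))) && ((!(cnt > 3)) ==> vec[4] <= 9)
Answer: WP = (cnt > 3 ==> ((cnt > 3 ==> ((cnt > 3 ==> ((!(cnt > 3)) && vec[4] <= 9)) && ((!(cnt > 3)) ==> vec[4] <= 9))) && ((!(cnt > 3)) ==> vec[4] <= 9))) && ((!(cnt > 3)) ==> vec[4] <= 9)


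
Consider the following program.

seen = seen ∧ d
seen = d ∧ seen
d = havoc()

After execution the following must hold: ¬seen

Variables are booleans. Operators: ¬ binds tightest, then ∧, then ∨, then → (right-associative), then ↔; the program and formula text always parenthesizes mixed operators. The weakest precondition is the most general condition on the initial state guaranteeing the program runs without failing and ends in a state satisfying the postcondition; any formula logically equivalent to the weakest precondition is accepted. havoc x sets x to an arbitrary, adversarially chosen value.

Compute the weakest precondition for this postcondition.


Working backward. After the program, ¬seen must hold.
Before havoc d: ¬seen
Before seen := d ∧ seen: ¬(d ∧ seen)
Before seen := seen ∧ d: ¬(d ∧ seen)
Answer: WP = ¬(d ∧ seen)


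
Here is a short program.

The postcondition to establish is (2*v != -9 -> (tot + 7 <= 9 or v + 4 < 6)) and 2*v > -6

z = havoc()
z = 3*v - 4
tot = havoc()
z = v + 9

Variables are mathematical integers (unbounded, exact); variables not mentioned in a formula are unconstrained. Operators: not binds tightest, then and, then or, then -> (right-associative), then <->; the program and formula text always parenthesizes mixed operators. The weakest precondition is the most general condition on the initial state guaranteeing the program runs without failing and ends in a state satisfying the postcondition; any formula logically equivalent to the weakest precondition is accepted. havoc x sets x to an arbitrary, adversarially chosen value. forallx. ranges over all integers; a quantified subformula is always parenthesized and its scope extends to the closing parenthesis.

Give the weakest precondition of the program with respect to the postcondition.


Working backward. After the program, the postcondition (2*v != -9 -> (tot + 7 <= 9 or v + 4 < 6)) and 2*v > -6 must hold; in canonical form it is (2*v != -9 -> (tot <= 2 or v < 2)) and 2*v > -6.
Before z := v + 9: (2*v != -9 -> (tot <= 2 or v < 2)) and 2*v > -6
Before havoc tot: forall tot_1. ((2*v != -9 -> (tot_1 <= 2 or v < 2)) and 2*v > -6)
Before z := 3*v - 4: forall tot_1. ((2*v != -9 -> (tot_1 <= 2 or v < 2)) and 2*v > -6)
Before havoc z: forall tot_1. ((2*v != -9 -> (tot_1 <= 2 or v < 2)) and 2*v > -6)
Answer: WP = forall tot_1. ((2*v != -9 -> (tot_1 <= 2 or v < 2)) and 2*v > -6)


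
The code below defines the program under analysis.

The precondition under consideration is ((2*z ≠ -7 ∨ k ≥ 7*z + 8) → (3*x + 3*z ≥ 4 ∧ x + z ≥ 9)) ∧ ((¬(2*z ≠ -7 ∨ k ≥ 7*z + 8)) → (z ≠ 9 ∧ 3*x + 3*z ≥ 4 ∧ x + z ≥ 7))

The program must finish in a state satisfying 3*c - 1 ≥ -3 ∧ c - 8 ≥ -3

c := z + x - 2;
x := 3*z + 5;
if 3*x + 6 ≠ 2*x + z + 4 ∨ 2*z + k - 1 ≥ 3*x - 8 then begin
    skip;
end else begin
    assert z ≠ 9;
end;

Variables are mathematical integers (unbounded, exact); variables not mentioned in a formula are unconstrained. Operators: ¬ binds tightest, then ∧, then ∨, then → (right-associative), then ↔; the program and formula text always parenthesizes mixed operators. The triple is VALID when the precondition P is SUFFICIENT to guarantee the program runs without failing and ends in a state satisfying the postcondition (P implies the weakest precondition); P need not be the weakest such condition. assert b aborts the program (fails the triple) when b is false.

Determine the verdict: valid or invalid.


Working backward. After the program, the postcondition 3*c - 1 ≥ -3 ∧ c - 8 ≥ -3 must hold; in canonical form it is 3*c ≥ -2 ∧ c ≥ 5.
Then branch requires 3*c ≥ -2 ∧ c ≥ 5; else branch requires z ≠ 9 ∧ 3*c ≥ -2 ∧ c ≥ 5.
Before the if: ((x ≠ z - 2 ∨ k + 2*z ≥ 3*x - 7) → (3*c ≥ -2 ∧ c ≥ 5)) ∧ ((¬(x ≠ z - 2 ∨ k + 2*z ≥ 3*x - 7)) → (z ≠ 9 ∧ 3*c ≥ -2 ∧ c ≥ 5))
Before x := 3*z + 5: ((2*z ≠ -7 ∨ k ≥ 7*z + 8) → (3*c ≥ -2 ∧ c ≥ 5)) ∧ ((¬(2*z ≠ -7 ∨ k ≥ 7*z + 8)) → (z ≠ 9 ∧ 3*c ≥ -2 ∧ c ≥ 5))
Before c := z + x - 2: ((2*z ≠ -7 ∨ k ≥ 7*z + 8) → (3*x + 3*z ≥ 4 ∧ x + z ≥ 7)) ∧ ((¬(2*z ≠ -7 ∨ k ≥ 7*z + 8)) → (z ≠ 9 ∧ 3*x + 3*z ≥ 4 ∧ x + z ≥ 7))
The weakest precondition is ((2*z ≠ -7 ∨ k ≥ 7*z + 8) → (3*x + 3*z ≥ 4 ∧ x + z ≥ 7)) ∧ ((¬(2*z ≠ -7 ∨ k ≥ 7*z + 8)) → (z ≠ 9 ∧ 3*x + 3*z ≥ 4 ∧ x + z ≥ 7)).
Check whether ((2*z ≠ -7 ∨ k ≥ 7*z + 8) → (3*x + 3*z ≥ 4 ∧ x + z ≥ 9)) ∧ ((¬(2*z ≠ -7 ∨ k ≥ 7*z + 8)) → (z ≠ 9 ∧ 3*x + 3*z ≥ 4 ∧ x + z ≥ 7)) implies it.
Every state satisfying the precondition satisfies the weakest precondition: the implication holds.
Answer: valid


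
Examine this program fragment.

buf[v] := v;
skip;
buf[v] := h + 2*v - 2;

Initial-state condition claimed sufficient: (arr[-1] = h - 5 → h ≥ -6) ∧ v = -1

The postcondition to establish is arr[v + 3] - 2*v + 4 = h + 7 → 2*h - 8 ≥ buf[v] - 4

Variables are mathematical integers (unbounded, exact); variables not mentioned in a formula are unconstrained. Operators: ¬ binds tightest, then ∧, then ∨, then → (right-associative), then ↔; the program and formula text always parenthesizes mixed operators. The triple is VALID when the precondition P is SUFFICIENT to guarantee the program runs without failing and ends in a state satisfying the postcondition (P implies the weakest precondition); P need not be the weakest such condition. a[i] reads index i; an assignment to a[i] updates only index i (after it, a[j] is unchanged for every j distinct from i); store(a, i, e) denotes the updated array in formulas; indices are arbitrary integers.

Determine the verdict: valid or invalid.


Working backward. After the program, the postcondition arr[v + 3] - 2*v + 4 = h + 7 → 2*h - 8 ≥ buf[v] - 4 must hold; in canonical form it is arr[v + 3] = h + 2*v + 3 → 2*h ≥ buf[v] + 4.
Before buf[v] := h + 2*v - 2: arr[v + 3] = h + 2*v + 3 → 2*h ≥ store(buf, v, h + 2*v - 2)[v] + 4
Before skip: arr[v + 3] = h + 2*v + 3 → 2*h ≥ store(buf, v, h + 2*v - 2)[v] + 4
Before buf[v] := v: arr[v + 3] = h + 2*v + 3 → 2*h ≥ store(store(buf, v, v), v, h + 2*v - 2)[v] + 4
The weakest precondition is arr[v + 3] = h + 2*v + 3 → 2*h ≥ store(store(buf, v, v), v, h + 2*v - 2)[v] + 4.
Check whether (arr[-1] = h - 5 → h ≥ -6) ∧ v = -1 implies it.
Countermodel: at the initial state arr = {[-1] = -7, [2] = 0, elsewhere -7}, buf = {[-1] = 0, [2] = 0, elsewhere 0}, h = -1, v = -1, the precondition holds but the weakest precondition fails.
Answer: invalid


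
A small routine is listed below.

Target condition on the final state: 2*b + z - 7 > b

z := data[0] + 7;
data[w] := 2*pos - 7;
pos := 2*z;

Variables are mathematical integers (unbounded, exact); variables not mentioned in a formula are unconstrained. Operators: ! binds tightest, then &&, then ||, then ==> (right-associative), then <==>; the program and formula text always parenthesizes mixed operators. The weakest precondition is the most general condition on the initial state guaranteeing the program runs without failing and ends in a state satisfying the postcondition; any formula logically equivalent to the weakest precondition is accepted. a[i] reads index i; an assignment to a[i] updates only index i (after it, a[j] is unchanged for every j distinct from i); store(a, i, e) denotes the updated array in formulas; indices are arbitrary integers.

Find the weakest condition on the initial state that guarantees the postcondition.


Working backward. After the program, the postcondition 2*b + z - 7 > b must hold; in canonical form it is b + z > 7.
Before pos := 2*z: b + z > 7
Before data[w] := 2*pos - 7: b + z > 7
Before z := data[0] + 7: data[0] + b > 0
Answer: WP = data[0] + b > 0


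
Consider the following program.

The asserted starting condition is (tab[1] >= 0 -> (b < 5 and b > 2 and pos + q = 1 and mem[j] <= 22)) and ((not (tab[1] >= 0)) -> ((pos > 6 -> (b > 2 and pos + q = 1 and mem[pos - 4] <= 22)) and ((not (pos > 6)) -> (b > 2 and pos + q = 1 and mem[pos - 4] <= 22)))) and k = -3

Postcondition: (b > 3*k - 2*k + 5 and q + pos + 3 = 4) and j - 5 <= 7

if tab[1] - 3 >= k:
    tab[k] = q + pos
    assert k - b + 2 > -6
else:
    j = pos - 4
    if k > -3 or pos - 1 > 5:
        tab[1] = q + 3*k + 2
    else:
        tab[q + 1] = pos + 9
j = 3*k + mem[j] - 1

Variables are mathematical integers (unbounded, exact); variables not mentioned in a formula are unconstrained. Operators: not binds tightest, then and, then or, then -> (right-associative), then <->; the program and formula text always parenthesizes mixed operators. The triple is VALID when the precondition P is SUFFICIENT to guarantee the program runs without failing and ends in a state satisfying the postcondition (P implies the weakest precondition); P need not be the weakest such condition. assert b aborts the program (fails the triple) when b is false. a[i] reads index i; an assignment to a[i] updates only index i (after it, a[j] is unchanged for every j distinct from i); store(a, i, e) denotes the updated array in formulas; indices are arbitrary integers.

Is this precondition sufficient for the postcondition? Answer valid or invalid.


Working backward. After the program, the postcondition (b > 3*k - 2*k + 5 and q + pos + 3 = 4) and j - 5 <= 7 must hold; in canonical form it is b > k + 5 and pos + q = 1 and j <= 12.
Before j := 3*k + mem[j] - 1: b > k + 5 and pos + q = 1 and mem[j] + 3*k <= 13
Then branch requires k > b - 8 and b > k + 5 and pos + q = 1 and mem[j] + 3*k <= 13; else branch requires ((k > -3 or pos > 6) -> (b > k + 5 and pos + q = 1 and mem[pos - 4] + 3*k <= 13)) and ((not (k > -3 or pos > 6)) -> (b > k + 5 and pos + q = 1 and mem[pos - 4] + 3*k <= 13)).
Before the if: (tab[1] >= k + 3 -> (k > b - 8 and b > k + 5 and pos + q = 1 and mem[j] + 3*k <= 13)) and ((not (tab[1] >= k + 3)) -> (((k > -3 or pos > 6) -> (b > k + 5 and pos + q = 1 and mem[pos - 4] + 3*k <= 13)) and ((not (k > -3 or pos > 6)) -> (b > k + 5 and pos + q = 1 and mem[pos - 4] + 3*k <= 13))))
The weakest precondition is (tab[1] >= k + 3 -> (k > b - 8 and b > k + 5 and pos + q = 1 and mem[j] + 3*k <= 13)) and ((not (tab[1] >= k + 3)) -> (((k > -3 or pos > 6) -> (b > k + 5 and pos + q = 1 and mem[pos - 4] + 3*k <= 13)) and ((not (k > -3 or pos > 6)) -> (b > k + 5 and pos + q = 1 and mem[pos - 4] + 3*k <= 13)))).
Check whether (tab[1] >= 0 -> (b < 5 and b > 2 and pos + q = 1 and mem[j] <= 22)) and ((not (tab[1] >= 0)) -> ((pos > 6 -> (b > 2 and pos + q = 1 and mem[pos - 4] <= 22)) and ((not (pos > 6)) -> (b > 2 and pos + q = 1 and mem[pos - 4] <= 22)))) and k = -3 implies it.
Every state satisfying the precondition satisfies the weakest precondition: the implication holds.
Answer: valid


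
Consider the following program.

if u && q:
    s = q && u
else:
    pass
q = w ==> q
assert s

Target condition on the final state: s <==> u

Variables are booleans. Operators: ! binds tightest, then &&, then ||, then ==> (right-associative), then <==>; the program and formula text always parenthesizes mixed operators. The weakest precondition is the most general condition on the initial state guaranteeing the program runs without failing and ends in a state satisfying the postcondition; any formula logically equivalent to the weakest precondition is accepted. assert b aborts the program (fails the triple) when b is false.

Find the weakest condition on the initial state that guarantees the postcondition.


Working backward. After the program, s <==> u must hold.
Before assert s: s && (s <==> u)
Before q := w ==> q: s && (s <==> u)
Then branch requires q && u && ((q && u) <==> u); else branch requires s && (s <==> u).
Before the if: ((u && q) ==> (q && u && ((q && u) <==> u))) && ((!(u && q)) ==> (s && (s <==> u)))
Answer: WP = ((u && q) ==> (q && u && ((q && u) <==> u))) && ((!(u && q)) ==> (s && (s <==> u)))


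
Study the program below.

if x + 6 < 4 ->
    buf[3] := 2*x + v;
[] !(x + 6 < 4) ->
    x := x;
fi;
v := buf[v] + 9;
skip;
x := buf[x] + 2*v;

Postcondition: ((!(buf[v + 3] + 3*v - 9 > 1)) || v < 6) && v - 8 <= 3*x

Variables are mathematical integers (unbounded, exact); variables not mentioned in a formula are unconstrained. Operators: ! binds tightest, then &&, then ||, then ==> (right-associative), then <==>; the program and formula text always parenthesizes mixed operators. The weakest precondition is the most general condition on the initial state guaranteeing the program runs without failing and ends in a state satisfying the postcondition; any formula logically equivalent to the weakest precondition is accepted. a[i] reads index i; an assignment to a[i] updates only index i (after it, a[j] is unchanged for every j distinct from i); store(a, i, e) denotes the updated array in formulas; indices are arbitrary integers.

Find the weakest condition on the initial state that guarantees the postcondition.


Working backward. After the program, the postcondition ((!(buf[v + 3] + 3*v - 9 > 1)) || v < 6) && v - 8 <= 3*x must hold; in canonical form it is ((!(buf[v + 3] + 3*v > 10)) || v < 6) && v <= 3*x + 8.
Before x := buf[x] + 2*v: ((!(buf[v + 3] + 3*v > 10)) || v < 6) && 3*buf[x] + 5*v >= -8
Before skip: ((!(buf[v + 3] + 3*v > 10)) || v < 6) && 3*buf[x] + 5*v >= -8
Before v := buf[v] + 9: ((!(buf[buf[v] + 12] + 3*buf[v] > -17)) || buf[v] < -3) && 5*buf[v] + 3*buf[x] >= -53
Then branch requires ((!(store(buf, 3, v + 2*x)[store(buf, 3, v + 2*x)[v] + 12] + 3*store(buf, 3, v + 2*x)[v] > -17)) || store(buf, 3, v + 2*x)[v] < -3) && 5*store(buf, 3, v + 2*x)[v] + 3*store(buf, 3, v + 2*x)[x] >= -53; else branch requires ((!(buf[buf[v] + 12] + 3*buf[v] > -17)) || buf[v] < -3) && 5*buf[v] + 3*buf[x] >= -53.
Before the if: (x < -2 ==> (((!(store(buf, 3, v + 2*x)[store(buf, 3, v + 2*x)[v] + 12] + 3*store(buf, 3, v + 2*x)[v] > -17)) || store(buf, 3, v + 2*x)[v] < -3) && 5*store(buf, 3, v + 2*x)[v] + 3*store(buf, 3, v + 2*x)[x] >= -53)) && ((!(x < -2)) ==> (((!(buf[buf[v] + 12] + 3*buf[v] > -17)) || buf[v] < -3) && 5*buf[v] + 3*buf[x] >= -53))
Answer: WP = (x < -2 ==> (((!(store(buf, 3, v + 2*x)[store(buf, 3, v + 2*x)[v] + 12] + 3*store(buf, 3, v + 2*x)[v] > -17)) || store(buf, 3, v + 2*x)[v] < -3) && 5*store(buf, 3, v + 2*x)[v] + 3*store(buf, 3, v + 2*x)[x] >= -53)) && ((!(x < -2)) ==> (((!(buf[buf[v] + 12] + 3*buf[v] > -17)) || buf[v] < -3) && 5*buf[v] + 3*buf[x] >= -53))


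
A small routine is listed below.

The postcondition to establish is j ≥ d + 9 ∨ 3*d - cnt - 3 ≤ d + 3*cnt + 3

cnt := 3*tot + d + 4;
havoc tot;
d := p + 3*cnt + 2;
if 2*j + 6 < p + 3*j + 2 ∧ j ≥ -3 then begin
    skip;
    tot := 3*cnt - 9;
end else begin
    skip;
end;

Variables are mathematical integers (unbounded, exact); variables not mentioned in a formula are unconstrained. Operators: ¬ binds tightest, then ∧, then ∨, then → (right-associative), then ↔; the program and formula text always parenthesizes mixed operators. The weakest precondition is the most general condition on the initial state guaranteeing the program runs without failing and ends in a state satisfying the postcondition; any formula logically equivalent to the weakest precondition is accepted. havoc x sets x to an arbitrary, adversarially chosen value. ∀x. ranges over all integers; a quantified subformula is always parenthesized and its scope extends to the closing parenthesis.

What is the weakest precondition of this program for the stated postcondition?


Working backward. After the program, the postcondition j ≥ d + 9 ∨ 3*d - cnt - 3 ≤ d + 3*cnt + 3 must hold; in canonical form it is j ≥ d + 9 ∨ 2*d ≤ 4*cnt + 6.
Then branch requires j ≥ d + 9 ∨ 2*d ≤ 4*cnt + 6; else branch requires j ≥ d + 9 ∨ 2*d ≤ 4*cnt + 6.
Before the if: ((j + p > 4 ∧ j ≥ -3) → (j ≥ d + 9 ∨ 2*d ≤ 4*cnt + 6)) ∧ ((¬(j + p > 4 ∧ j ≥ -3)) → (j ≥ d + 9 ∨ 2*d ≤ 4*cnt + 6))
Before d := p + 3*cnt + 2: ((j + p > 4 ∧ j ≥ -3) → (j ≥ 3*cnt + p + 11 ∨ 2*cnt + 2*p ≤ 2)) ∧ ((¬(j + p > 4 ∧ j ≥ -3)) → (j ≥ 3*cnt + p + 11 ∨ 2*cnt + 2*p ≤ 2))
Before havoc tot: ((j + p > 4 ∧ j ≥ -3) → (j ≥ 3*cnt + p + 11 ∨ 2*cnt + 2*p ≤ 2)) ∧ ((¬(j + p > 4 ∧ j ≥ -3)) → (j ≥ 3*cnt + p + 11 ∨ 2*cnt + 2*p ≤ 2))
Before cnt := 3*tot + d + 4: ((j + p > 4 ∧ j ≥ -3) → (j ≥ 3*d + p + 9*tot + 23 ∨ 2*d + 2*p + 6*tot ≤ -6)) ∧ ((¬(j + p > 4 ∧ j ≥ -3)) → (j ≥ 3*d + p + 9*tot + 23 ∨ 2*d + 2*p + 6*tot ≤ -6))
Answer: WP = ((j + p > 4 ∧ j ≥ -3) → (j ≥ 3*d + p + 9*tot + 23 ∨ 2*d + 2*p + 6*tot ≤ -6)) ∧ ((¬(j + p > 4 ∧ j ≥ -3)) → (j ≥ 3*d + p + 9*tot + 23 ∨ 2*d + 2*p + 6*tot ≤ -6))


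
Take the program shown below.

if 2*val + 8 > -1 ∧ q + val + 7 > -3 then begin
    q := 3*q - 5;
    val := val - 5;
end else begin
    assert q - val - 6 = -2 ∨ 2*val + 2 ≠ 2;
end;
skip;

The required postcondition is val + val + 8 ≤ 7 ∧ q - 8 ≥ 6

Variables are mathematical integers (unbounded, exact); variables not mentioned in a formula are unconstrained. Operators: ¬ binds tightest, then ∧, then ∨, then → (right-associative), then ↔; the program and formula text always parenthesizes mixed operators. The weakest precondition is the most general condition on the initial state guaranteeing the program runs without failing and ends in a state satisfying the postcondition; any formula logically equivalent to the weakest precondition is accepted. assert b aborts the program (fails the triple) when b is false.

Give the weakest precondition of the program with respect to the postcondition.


Working backward. After the program, the postcondition val + val + 8 ≤ 7 ∧ q - 8 ≥ 6 must hold; in canonical form it is 2*val ≤ -1 ∧ q ≥ 14.
Before skip: 2*val ≤ -1 ∧ q ≥ 14
Then branch requires 2*val ≤ 9 ∧ 3*q ≥ 19; else branch requires (q = val + 4 ∨ 2*val ≠ 0) ∧ 2*val ≤ -1 ∧ q ≥ 14.
Before the if: ((2*val > -9 ∧ q + val > -10) → (2*val ≤ 9 ∧ 3*q ≥ 19)) ∧ ((¬(2*val > -9 ∧ q + val > -10)) → ((q = val + 4 ∨ 2*val ≠ 0) ∧ 2*val ≤ -1 ∧ q ≥ 14))
Answer: WP = ((2*val > -9 ∧ q + val > -10) → (2*val ≤ 9 ∧ 3*q ≥ 19)) ∧ ((¬(2*val > -9 ∧ q + val > -10)) → ((q = val + 4 ∨ 2*val ≠ 0) ∧ 2*val ≤ -1 ∧ q ≥ 14))


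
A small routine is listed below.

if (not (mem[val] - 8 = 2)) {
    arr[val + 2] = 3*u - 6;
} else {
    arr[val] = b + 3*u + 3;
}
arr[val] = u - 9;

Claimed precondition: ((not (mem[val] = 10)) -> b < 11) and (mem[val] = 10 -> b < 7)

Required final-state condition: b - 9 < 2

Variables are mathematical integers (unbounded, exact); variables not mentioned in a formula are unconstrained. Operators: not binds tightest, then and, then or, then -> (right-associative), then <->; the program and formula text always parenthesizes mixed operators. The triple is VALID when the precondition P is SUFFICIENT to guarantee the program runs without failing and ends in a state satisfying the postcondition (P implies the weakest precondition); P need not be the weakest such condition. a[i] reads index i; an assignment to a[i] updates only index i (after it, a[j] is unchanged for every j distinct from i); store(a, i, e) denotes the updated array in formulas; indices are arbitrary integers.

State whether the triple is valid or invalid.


Working backward. After the program, the postcondition b - 9 < 2 must hold; in canonical form it is b < 11.
Before arr[val] := u - 9: b < 11
Then branch requires b < 11; else branch requires b < 11.
Before the if: ((not (mem[val] = 10)) -> b < 11) and (mem[val] = 10 -> b < 11)
The weakest precondition is ((not (mem[val] = 10)) -> b < 11) and (mem[val] = 10 -> b < 11).
Check whether ((not (mem[val] = 10)) -> b < 11) and (mem[val] = 10 -> b < 7) implies it.
Every state satisfying the precondition satisfies the weakest precondition: the implication holds.
Answer: valid


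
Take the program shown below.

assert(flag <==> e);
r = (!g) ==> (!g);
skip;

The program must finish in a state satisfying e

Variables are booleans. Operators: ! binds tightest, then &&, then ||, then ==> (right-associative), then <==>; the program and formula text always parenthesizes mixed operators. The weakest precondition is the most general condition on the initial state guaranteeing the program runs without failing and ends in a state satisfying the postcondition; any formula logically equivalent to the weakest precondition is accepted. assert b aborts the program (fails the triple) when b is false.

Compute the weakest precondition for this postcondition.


Working backward. After the program, e must hold.
Before skip: e
Before r := (!g) ==> (!g): e
Before assert flag <==> e: (flag <==> e) && e
Answer: WP = (flag <==> e) && e


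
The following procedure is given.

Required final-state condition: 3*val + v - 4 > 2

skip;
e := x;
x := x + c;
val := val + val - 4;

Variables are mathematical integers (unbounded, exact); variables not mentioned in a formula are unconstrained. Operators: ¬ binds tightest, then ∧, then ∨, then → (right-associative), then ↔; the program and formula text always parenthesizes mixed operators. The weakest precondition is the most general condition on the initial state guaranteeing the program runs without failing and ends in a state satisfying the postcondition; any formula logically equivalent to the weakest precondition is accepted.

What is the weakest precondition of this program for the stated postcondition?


Working backward. After the program, the postcondition 3*val + v - 4 > 2 must hold; in canonical form it is v + 3*val > 6.
Before val := val + val - 4: v + 6*val > 18
Before x := x + c: v + 6*val > 18
Before e := x: v + 6*val > 18
Before skip: v + 6*val > 18
Answer: WP = v + 6*val > 18


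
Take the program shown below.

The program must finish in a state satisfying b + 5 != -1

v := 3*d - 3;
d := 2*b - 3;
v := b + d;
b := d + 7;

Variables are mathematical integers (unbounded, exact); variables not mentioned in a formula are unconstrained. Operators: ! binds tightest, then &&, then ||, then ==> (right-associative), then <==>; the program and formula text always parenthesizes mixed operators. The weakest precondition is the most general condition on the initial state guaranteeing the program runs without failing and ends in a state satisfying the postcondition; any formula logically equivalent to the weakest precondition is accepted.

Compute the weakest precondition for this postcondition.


Working backward. After the program, the postcondition b + 5 != -1 must hold; in canonical form it is b != -6.
Before b := d + 7: d != -13
Before v := b + d: d != -13
Before d := 2*b - 3: 2*b != -10
Before v := 3*d - 3: 2*b != -10
Answer: WP = 2*b != -10


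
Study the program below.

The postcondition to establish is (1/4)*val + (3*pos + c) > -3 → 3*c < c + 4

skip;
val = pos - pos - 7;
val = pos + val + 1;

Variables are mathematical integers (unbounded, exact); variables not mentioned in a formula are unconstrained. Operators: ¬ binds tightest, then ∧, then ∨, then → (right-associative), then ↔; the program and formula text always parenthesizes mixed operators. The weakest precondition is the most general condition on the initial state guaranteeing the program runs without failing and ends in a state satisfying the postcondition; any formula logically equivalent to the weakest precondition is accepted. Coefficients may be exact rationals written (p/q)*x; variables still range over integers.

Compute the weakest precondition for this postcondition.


Working backward. After the program, the postcondition (1/4)*val + (3*pos + c) > -3 → 3*c < c + 4 must hold; in canonical form it is c + 3*pos + (1/4)*val > -3 → 2*c < 4.
Before val := pos + val + 1: c + (13/4)*pos + (1/4)*val > -13/4 → 2*c < 4
Before val := pos - pos - 7: c + (13/4)*pos > -3/2 → 2*c < 4
Before skip: c + (13/4)*pos > -3/2 → 2*c < 4
Answer: WP = c + (13/4)*pos > -3/2 → 2*c < 4


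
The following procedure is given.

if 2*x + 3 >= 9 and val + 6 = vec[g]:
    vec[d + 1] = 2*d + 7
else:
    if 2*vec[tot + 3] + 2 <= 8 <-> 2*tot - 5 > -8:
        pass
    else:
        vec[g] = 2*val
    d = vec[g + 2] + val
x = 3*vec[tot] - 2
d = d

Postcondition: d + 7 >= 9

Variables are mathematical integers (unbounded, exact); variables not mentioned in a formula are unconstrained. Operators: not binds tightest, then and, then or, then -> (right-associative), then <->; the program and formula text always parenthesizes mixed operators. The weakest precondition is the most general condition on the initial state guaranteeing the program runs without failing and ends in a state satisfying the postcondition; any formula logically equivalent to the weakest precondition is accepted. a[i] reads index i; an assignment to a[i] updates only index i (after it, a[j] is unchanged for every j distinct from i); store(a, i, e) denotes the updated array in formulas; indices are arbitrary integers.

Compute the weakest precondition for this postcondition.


Working backward. After the program, the postcondition d + 7 >= 9 must hold; in canonical form it is d >= 2.
Before d := d: d >= 2
Before x := 3*vec[tot] - 2: d >= 2
Then branch requires d >= 2; else branch requires ((2*vec[tot + 3] <= 6 <-> 2*tot > -3) -> vec[g + 2] + val >= 2) and ((not (2*vec[tot + 3] <= 6 <-> 2*tot > -3)) -> store(vec, g, 2*val)[g + 2] + val >= 2).
Before the if: ((2*x >= 6 and val = vec[g] - 6) -> d >= 2) and ((not (2*x >= 6 and val = vec[g] - 6)) -> (((2*vec[tot + 3] <= 6 <-> 2*tot > -3) -> vec[g + 2] + val >= 2) and ((not (2*vec[tot + 3] <= 6 <-> 2*tot > -3)) -> store(vec, g, 2*val)[g + 2] + val >= 2)))
Answer: WP = ((2*x >= 6 and val = vec[g] - 6) -> d >= 2) and ((not (2*x >= 6 and val = vec[g] - 6)) -> (((2*vec[tot + 3] <= 6 <-> 2*tot > -3) -> vec[g + 2] + val >= 2) and ((not (2*vec[tot + 3] <= 6 <-> 2*tot > -3)) -> store(vec, g, 2*val)[g + 2] + val >= 2)))


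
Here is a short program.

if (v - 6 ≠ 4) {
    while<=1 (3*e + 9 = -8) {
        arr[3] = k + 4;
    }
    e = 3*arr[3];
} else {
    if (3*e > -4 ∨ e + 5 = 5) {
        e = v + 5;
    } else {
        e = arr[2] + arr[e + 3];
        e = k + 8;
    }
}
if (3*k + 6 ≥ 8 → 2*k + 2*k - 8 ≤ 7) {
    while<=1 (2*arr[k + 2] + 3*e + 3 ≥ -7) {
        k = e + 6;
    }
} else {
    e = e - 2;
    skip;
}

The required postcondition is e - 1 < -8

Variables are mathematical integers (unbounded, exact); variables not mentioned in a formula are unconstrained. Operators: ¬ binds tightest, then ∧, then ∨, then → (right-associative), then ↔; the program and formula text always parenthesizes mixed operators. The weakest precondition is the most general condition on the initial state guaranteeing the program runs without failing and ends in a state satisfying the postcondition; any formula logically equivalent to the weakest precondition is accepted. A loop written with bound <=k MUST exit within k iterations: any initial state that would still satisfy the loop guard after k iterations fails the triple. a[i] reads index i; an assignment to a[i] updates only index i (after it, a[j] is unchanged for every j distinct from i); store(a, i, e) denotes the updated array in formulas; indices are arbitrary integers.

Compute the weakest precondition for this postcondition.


Working backward. After the program, the postcondition e - 1 < -8 must hold; in canonical form it is e < -7.
Then branch requires (2*arr[k + 2] + 3*e ≥ -10 → ((¬(2*arr[e + 8] + 3*e ≥ -10)) ∧ e < -7)) ∧ ((¬(2*arr[k + 2] + 3*e ≥ -10)) → e < -7); else branch requires e < -5.
Before the if: ((3*k ≥ 2 → 4*k ≤ 15) → ((2*arr[k + 2] + 3*e ≥ -10 → ((¬(2*arr[e + 8] + 3*e ≥ -10)) ∧ e < -7)) ∧ ((¬(2*arr[k + 2] + 3*e ≥ -10)) → e < -7))) ∧ ((¬(3*k ≥ 2 → 4*k ≤ 15)) → e < -5)
Then branch requires (3*e = -17 → ((¬(3*e = -17)) ∧ ((3*k ≥ 2 → 4*k ≤ 15) → ((2*store(arr, 3, k + 4)[k + 2] + 9*k ≥ -46 → ((¬(2*store(arr, 3, k + 4)[3*k + 20] + 9*k ≥ -46)) ∧ 3*k < -19)) ∧ ((¬(2*store(arr, 3, k + 4)[k + 2] + 9*k ≥ -46)) → 3*k < -19))) ∧ ((¬(3*k ≥ 2 → 4*k ≤ 15)) → 3*k < -17))) ∧ ((¬(3*e = -17)) → (((3*k ≥ 2 → 4*k ≤ 15) → ((2*arr[k + 2] + 9*arr[3] ≥ -10 → ((¬(2*arr[3*arr[3] + 8] + 9*arr[3] ≥ -10)) ∧ 3*arr[3] < -7)) ∧ ((¬(2*arr[k + 2] + 9*arr[3] ≥ -10)) → 3*arr[3] < -7))) ∧ ((¬(3*k ≥ 2 → 4*k ≤ 15)) → 3*arr[3] < -5))); else branch requires ((3*e > -4 ∨ e = 0) → (((3*k ≥ 2 → 4*k ≤ 15) → ((2*arr[k + 2] + 3*v ≥ -25 → ((¬(2*arr[v + 13] + 3*v ≥ -25)) ∧ v < -12)) ∧ ((¬(2*arr[k + 2] + 3*v ≥ -25)) → v < -12))) ∧ ((¬(3*k ≥ 2 → 4*k ≤ 15)) → v < -10))) ∧ ((¬(3*e > -4 ∨ e = 0)) → (((3*k ≥ 2 → 4*k ≤ 15) → ((2*arr[k + 2] + 3*k ≥ -34 → ((¬(2*arr[k + 16] + 3*k ≥ -34)) ∧ k < -15)) ∧ ((¬(2*arr[k + 2] + 3*k ≥ -34)) → k < -15))) ∧ ((¬(3*k ≥ 2 → 4*k ≤ 15)) → k < -13))).
Before the if: (v ≠ 10 → ((3*e = -17 → ((¬(3*e = -17)) ∧ ((3*k ≥ 2 → 4*k ≤ 15) → ((2*store(arr, 3, k + 4)[k + 2] + 9*k ≥ -46 → ((¬(2*store(arr, 3, k + 4)[3*k + 20] + 9*k ≥ -46)) ∧ 3*k < -19)) ∧ ((¬(2*store(arr, 3, k + 4)[k + 2] + 9*k ≥ -46)) → 3*k < -19))) ∧ ((¬(3*k ≥ 2 → 4*k ≤ 15)) → 3*k < -17))) ∧ ((¬(3*e = -17)) → (((3*k ≥ 2 → 4*k ≤ 15) → ((2*arr[k + 2] + 9*arr[3] ≥ -10 → ((¬(2*arr[3*arr[3] + 8] + 9*arr[3] ≥ -10)) ∧ 3*arr[3] < -7)) ∧ ((¬(2*arr[k + 2] + 9*arr[3] ≥ -10)) → 3*arr[3] < -7))) ∧ ((¬(3*k ≥ 2 → 4*k ≤ 15)) → 3*arr[3] < -5))))) ∧ ((¬(v ≠ 10)) → (((3*e > -4 ∨ e = 0) → (((3*k ≥ 2 → 4*k ≤ 15) → ((2*arr[k + 2] + 3*v ≥ -25 → ((¬(2*arr[v + 13] + 3*v ≥ -25)) ∧ v < -12)) ∧ ((¬(2*arr[k + 2] + 3*v ≥ -25)) → v < -12))) ∧ ((¬(3*k ≥ 2 → 4*k ≤ 15)) → v < -10))) ∧ ((¬(3*e > -4 ∨ e = 0)) → (((3*k ≥ 2 → 4*k ≤ 15) → ((2*arr[k + 2] + 3*k ≥ -34 → ((¬(2*arr[k + 16] + 3*k ≥ -34)) ∧ k < -15)) ∧ ((¬(2*arr[k + 2] + 3*k ≥ -34)) → k < -15))) ∧ ((¬(3*k ≥ 2 → 4*k ≤ 15)) → k < -13)))))
Answer: WP = (v ≠ 10 → ((3*e = -17 → ((¬(3*e = -17)) ∧ ((3*k ≥ 2 → 4*k ≤ 15) → ((2*store(arr, 3, k + 4)[k + 2] + 9*k ≥ -46 → ((¬(2*store(arr, 3, k + 4)[3*k + 20] + 9*k ≥ -46)) ∧ 3*k < -19)) ∧ ((¬(2*store(arr, 3, k + 4)[k + 2] + 9*k ≥ -46)) → 3*k < -19))) ∧ ((¬(3*k ≥ 2 → 4*k ≤ 15)) → 3*k < -17))) ∧ ((¬(3*e = -17)) → (((3*k ≥ 2 → 4*k ≤ 15) → ((2*arr[k + 2] + 9*arr[3] ≥ -10 → ((¬(2*arr[3*arr[3] + 8] + 9*arr[3] ≥ -10)) ∧ 3*arr[3] < -7)) ∧ ((¬(2*arr[k + 2] + 9*arr[3] ≥ -10)) → 3*arr[3] < -7))) ∧ ((¬(3*k ≥ 2 → 4*k ≤ 15)) → 3*arr[3] < -5))))) ∧ ((¬(v ≠ 10)) → (((3*e > -4 ∨ e = 0) → (((3*k ≥ 2 → 4*k ≤ 15) → ((2*arr[k + 2] + 3*v ≥ -25 → ((¬(2*arr[v + 13] + 3*v ≥ -25)) ∧ v < -12)) ∧ ((¬(2*arr[k + 2] + 3*v ≥ -25)) → v < -12))) ∧ ((¬(3*k ≥ 2 → 4*k ≤ 15)) → v < -10))) ∧ ((¬(3*e > -4 ∨ e = 0)) → (((3*k ≥ 2 → 4*k ≤ 15) → ((2*arr[k + 2] + 3*k ≥ -34 → ((¬(2*arr[k + 16] + 3*k ≥ -34)) ∧ k < -15)) ∧ ((¬(2*arr[k + 2] + 3*k ≥ -34)) → k < -15))) ∧ ((¬(3*k ≥ 2 → 4*k ≤ 15)) → k < -13)))))
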